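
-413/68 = -6.07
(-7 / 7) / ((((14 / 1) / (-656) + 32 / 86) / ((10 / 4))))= -35260 / 4947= -7.13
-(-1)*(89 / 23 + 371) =8622 / 23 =374.87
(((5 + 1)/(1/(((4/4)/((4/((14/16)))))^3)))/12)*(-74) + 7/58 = -253351/950272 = -0.27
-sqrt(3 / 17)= -sqrt(51) / 17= -0.42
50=50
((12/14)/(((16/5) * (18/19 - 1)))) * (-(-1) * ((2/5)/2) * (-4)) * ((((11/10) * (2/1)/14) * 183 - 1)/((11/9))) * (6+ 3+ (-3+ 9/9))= 996759/1540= 647.25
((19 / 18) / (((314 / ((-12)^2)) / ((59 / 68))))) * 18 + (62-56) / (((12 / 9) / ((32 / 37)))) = 1130922 / 98753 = 11.45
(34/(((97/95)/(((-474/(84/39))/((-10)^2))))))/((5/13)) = -12937119/67900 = -190.53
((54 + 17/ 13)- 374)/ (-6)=1381/ 26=53.12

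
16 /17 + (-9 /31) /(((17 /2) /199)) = -3086 /527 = -5.86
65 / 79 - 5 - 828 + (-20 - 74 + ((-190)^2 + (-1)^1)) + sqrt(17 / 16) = sqrt(17) / 4 + 2778653 / 79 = 35173.85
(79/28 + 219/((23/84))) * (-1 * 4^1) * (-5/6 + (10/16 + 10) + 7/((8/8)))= -208312715/3864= -53911.16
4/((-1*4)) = -1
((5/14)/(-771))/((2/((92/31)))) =-115/167307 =-0.00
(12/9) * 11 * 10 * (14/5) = 1232/3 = 410.67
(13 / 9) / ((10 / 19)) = 247 / 90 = 2.74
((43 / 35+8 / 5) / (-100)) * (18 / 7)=-891 / 12250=-0.07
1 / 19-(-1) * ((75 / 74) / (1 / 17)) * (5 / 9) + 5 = 61687 / 4218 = 14.62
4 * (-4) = -16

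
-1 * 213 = -213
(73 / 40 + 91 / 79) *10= 9407 / 316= 29.77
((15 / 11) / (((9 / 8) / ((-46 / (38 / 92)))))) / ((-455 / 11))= 16928 / 5187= 3.26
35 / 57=0.61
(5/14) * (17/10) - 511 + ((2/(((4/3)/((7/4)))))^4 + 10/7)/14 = -203473449/401408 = -506.90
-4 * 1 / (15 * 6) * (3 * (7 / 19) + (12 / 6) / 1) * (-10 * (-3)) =-236 / 57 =-4.14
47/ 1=47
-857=-857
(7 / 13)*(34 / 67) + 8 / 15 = 10538 / 13065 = 0.81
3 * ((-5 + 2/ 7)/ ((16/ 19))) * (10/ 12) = -3135/ 224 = -14.00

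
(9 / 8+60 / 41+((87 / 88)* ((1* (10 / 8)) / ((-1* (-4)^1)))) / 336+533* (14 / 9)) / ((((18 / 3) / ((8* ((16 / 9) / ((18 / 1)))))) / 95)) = 4597667740255 / 441878976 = 10404.81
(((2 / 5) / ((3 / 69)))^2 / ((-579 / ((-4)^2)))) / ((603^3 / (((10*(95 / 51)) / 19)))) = -67712 / 6474417127083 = -0.00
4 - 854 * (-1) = 858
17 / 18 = 0.94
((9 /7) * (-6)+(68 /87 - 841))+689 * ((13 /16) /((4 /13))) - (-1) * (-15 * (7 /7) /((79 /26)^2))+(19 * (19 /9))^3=65504.65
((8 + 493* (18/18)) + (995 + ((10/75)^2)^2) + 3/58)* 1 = 1496.05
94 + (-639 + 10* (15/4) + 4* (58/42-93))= -36707/42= -873.98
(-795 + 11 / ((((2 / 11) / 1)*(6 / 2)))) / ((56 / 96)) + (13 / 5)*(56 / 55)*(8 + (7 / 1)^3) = -768254 / 1925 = -399.09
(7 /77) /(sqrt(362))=sqrt(362) /3982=0.00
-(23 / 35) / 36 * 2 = -23 / 630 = -0.04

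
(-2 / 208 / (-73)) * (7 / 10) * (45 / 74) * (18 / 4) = 567 / 2247232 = 0.00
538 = 538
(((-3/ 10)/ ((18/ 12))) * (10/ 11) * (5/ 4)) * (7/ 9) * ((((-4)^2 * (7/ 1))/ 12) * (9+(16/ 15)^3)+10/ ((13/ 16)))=-49586054/ 2606175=-19.03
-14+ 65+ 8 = 59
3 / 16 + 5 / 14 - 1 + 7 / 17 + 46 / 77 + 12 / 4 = 10633 / 2992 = 3.55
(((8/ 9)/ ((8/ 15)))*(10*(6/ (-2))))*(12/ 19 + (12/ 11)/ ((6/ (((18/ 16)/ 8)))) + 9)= -1614675/ 3344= -482.86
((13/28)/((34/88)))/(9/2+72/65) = 18590/86751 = 0.21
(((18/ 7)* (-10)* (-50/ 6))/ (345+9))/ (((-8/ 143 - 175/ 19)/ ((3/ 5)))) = -407550/ 10398101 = -0.04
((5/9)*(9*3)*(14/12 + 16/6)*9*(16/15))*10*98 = 540960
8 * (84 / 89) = 672 / 89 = 7.55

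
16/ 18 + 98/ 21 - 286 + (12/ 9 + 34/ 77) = -193118/ 693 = -278.67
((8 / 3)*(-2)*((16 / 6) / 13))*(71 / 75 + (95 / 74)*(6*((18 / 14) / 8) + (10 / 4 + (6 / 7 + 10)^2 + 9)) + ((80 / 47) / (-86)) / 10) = -5919104994224 / 32152240575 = -184.10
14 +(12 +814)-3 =837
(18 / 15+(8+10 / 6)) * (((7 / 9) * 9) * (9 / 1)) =3423 / 5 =684.60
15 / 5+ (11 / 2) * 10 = 58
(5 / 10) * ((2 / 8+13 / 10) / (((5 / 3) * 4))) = 0.12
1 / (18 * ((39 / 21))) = 0.03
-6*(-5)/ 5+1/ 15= 91/ 15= 6.07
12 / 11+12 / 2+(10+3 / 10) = 1913 / 110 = 17.39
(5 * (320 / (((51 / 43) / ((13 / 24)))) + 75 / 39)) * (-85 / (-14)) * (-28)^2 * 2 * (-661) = -4658716700.85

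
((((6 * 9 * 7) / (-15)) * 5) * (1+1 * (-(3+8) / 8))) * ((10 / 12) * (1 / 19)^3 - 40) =-103707765 / 54872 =-1889.99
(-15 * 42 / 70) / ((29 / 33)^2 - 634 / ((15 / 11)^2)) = 0.03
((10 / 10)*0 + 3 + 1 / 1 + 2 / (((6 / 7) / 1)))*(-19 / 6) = -361 / 18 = -20.06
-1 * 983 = -983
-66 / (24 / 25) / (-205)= 55 / 164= 0.34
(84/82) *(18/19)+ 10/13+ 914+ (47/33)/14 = 4284923521/4678674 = 915.84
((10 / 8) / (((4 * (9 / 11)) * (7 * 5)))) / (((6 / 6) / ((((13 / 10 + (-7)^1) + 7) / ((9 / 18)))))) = 143 / 5040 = 0.03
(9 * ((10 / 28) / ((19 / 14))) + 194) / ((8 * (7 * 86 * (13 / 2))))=41 / 6536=0.01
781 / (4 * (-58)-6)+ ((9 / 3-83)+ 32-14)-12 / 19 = -298059 / 4522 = -65.91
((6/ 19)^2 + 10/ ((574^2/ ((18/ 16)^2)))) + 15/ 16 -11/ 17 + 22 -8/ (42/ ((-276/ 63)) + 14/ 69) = 278220047280573/ 11970205735040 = 23.24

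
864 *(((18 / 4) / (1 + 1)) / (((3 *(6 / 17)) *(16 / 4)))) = 459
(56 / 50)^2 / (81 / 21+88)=0.01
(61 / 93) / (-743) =-0.00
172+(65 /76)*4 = 3333 /19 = 175.42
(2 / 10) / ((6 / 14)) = 7 / 15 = 0.47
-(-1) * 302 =302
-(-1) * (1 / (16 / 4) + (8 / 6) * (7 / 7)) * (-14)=-133 / 6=-22.17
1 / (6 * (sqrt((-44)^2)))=1 / 264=0.00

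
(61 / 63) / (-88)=-0.01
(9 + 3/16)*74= 679.88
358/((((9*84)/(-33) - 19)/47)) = -185086/461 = -401.49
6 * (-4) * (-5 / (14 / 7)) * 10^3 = 60000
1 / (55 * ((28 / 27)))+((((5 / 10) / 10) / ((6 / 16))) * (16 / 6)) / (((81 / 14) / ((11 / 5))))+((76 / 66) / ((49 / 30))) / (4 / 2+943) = 42214223 / 275051700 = 0.15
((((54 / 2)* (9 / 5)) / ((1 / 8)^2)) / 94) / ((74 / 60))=46656 / 1739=26.83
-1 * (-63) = 63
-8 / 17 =-0.47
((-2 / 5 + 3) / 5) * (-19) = -247 / 25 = -9.88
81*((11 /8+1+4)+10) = 10611 /8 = 1326.38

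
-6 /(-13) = 6 /13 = 0.46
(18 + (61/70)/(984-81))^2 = 1294682141281/3995504100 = 324.03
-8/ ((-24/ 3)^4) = -1/ 512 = -0.00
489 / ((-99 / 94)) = -15322 / 33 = -464.30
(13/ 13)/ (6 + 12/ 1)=1/ 18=0.06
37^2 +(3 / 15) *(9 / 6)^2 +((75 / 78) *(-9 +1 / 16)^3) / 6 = 308438657 / 245760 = 1255.04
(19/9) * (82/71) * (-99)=-17138/71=-241.38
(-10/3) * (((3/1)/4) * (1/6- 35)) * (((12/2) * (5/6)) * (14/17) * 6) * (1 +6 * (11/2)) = 73150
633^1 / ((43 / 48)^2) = 1458432 / 1849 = 788.77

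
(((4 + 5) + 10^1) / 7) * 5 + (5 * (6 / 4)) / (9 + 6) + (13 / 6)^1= 341 / 21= 16.24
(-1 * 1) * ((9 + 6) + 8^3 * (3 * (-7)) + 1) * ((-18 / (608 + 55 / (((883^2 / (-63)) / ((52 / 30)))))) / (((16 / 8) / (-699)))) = 26330166142632 / 237022453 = 111087.22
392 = 392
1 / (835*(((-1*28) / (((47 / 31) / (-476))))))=47 / 344995280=0.00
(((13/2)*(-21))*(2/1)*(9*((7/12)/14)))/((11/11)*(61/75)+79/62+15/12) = -1904175/62078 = -30.67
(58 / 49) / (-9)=-58 / 441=-0.13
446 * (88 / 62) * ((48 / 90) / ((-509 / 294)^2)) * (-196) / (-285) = 295519228928 / 3814967725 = 77.46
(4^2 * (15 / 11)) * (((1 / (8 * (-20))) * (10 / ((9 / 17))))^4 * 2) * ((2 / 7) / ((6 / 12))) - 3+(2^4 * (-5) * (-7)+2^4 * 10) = 61820364101 / 86220288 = 717.00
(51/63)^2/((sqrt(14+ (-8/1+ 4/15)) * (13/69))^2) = 2293215/778414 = 2.95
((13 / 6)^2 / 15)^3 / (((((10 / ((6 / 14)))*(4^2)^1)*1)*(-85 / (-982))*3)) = 2369963219 / 7495286400000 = 0.00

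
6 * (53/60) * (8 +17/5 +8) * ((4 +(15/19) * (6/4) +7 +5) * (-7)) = -23499511/1900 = -12368.16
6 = 6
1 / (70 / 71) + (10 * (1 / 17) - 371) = -439583 / 1190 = -369.40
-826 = -826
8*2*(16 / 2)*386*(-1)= -49408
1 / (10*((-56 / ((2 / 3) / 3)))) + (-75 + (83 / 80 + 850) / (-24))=-4453759 / 40320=-110.46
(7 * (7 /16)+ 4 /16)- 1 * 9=-91 /16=-5.69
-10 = -10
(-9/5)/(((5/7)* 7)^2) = -9/125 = -0.07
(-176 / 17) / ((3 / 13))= -2288 / 51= -44.86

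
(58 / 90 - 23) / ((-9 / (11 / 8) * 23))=5533 / 37260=0.15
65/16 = 4.06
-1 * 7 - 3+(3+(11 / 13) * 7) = -14 / 13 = -1.08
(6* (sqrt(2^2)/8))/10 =0.15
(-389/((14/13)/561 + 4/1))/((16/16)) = -2836977/29186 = -97.20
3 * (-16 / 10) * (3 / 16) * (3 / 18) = -3 / 20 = -0.15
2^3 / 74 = 4 / 37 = 0.11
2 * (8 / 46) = 8 / 23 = 0.35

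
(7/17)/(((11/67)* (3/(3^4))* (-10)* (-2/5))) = 12663/748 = 16.93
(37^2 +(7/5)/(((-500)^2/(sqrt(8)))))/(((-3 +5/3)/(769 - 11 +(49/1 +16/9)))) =-9964951/12 - 50953* sqrt(2)/7500000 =-830412.59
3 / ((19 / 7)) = 21 / 19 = 1.11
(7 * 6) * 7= 294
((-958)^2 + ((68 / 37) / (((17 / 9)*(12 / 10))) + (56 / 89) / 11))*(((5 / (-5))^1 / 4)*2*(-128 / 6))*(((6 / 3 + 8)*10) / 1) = 35460476601600 / 36223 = 978949192.55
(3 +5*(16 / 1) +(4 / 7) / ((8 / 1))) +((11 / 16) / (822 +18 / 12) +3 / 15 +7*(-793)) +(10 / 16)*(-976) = -2802804923 / 461160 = -6077.73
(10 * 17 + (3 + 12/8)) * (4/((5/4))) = 2792/5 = 558.40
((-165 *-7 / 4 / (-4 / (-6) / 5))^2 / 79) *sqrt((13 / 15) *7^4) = 980508375 *sqrt(195) / 5056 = 2708080.36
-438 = -438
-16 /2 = -8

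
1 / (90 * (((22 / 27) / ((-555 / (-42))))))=111 / 616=0.18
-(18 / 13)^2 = -324 / 169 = -1.92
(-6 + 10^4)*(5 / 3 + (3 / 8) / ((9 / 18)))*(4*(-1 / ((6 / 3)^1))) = -144913 / 3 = -48304.33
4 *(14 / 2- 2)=20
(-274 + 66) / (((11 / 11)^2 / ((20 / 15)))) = -832 / 3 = -277.33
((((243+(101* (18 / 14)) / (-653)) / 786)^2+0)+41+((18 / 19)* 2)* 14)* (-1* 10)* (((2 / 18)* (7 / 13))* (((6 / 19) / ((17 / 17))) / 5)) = -1842743825099708 / 721171910683497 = -2.56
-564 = -564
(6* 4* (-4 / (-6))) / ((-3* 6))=-8 / 9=-0.89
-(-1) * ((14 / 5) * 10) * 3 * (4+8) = 1008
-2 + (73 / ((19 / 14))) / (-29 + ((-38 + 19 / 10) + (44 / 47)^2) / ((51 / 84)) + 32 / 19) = -800739248 / 304421709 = -2.63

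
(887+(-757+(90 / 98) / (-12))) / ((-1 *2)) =-64.96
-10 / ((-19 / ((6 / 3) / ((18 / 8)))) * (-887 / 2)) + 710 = 107690510 / 151677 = 710.00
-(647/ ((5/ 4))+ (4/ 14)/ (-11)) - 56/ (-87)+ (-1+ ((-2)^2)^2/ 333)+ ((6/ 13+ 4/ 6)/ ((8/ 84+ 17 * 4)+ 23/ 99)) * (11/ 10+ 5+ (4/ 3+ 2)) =-1184884167552863/ 2288629378035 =-517.73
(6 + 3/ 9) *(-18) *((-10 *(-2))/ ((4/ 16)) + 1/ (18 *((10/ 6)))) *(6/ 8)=-136857/ 20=-6842.85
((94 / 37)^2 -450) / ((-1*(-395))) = -607214 / 540755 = -1.12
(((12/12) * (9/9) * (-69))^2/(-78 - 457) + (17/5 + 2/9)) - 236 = -1161748/4815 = -241.28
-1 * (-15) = 15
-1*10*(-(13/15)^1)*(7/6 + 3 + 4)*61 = 38857/9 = 4317.44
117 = 117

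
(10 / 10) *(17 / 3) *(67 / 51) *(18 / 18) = 67 / 9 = 7.44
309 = 309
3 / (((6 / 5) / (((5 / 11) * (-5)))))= -125 / 22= -5.68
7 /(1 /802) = 5614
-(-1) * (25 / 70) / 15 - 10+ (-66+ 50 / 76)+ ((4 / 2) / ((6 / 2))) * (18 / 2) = -27658 / 399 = -69.32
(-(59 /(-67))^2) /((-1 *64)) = 3481 /287296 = 0.01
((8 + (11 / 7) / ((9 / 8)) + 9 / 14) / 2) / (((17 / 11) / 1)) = 13915 / 4284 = 3.25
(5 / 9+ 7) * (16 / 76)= 272 / 171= 1.59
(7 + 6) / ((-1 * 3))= -13 / 3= -4.33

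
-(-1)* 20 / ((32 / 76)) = 95 / 2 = 47.50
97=97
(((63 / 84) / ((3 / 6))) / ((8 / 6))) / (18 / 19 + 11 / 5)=855 / 2392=0.36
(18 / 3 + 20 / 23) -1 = 135 / 23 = 5.87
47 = 47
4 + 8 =12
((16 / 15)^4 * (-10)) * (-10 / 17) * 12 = 1048576 / 11475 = 91.38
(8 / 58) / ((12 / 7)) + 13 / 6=391 / 174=2.25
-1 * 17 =-17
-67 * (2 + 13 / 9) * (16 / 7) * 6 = -66464 / 21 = -3164.95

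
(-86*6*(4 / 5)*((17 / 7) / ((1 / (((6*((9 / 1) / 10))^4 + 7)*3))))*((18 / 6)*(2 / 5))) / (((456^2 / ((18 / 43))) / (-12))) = 2951274528 / 39484375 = 74.75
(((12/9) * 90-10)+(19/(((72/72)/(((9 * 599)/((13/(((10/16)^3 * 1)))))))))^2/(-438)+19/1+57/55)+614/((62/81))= -82888038144938643/11028180500480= -7516.02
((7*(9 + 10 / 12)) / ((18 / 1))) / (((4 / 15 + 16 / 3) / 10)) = 6.83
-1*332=-332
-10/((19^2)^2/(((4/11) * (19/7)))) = -40/528143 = -0.00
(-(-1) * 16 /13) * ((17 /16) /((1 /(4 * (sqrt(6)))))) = 12.81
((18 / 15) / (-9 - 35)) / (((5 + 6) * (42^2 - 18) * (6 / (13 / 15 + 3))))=-29 / 31689900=-0.00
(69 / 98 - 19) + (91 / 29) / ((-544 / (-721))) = -10928245 / 773024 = -14.14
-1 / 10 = -0.10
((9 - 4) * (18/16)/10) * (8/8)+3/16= 3/4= 0.75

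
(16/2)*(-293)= -2344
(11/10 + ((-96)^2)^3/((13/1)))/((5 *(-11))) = -7827577897103/7150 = -1094766139.45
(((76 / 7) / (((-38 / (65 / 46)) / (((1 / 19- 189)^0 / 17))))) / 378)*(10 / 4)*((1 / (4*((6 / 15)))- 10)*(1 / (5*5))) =325 / 5517792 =0.00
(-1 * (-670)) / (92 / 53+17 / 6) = 213060 / 1453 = 146.63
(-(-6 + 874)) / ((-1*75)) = 868 / 75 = 11.57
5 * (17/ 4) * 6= 127.50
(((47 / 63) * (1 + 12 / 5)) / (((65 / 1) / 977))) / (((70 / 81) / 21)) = 21076821 / 22750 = 926.45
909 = 909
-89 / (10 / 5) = -44.50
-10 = -10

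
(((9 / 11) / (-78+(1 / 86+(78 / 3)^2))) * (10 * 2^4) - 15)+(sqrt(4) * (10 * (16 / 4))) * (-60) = -907937715 / 188573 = -4814.78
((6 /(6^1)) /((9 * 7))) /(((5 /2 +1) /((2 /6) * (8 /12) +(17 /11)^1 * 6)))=1880 /43659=0.04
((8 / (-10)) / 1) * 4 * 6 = -96 / 5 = -19.20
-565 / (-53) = 565 / 53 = 10.66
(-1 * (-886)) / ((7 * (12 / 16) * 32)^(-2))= 25006464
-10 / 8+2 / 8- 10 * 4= -41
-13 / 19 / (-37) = 0.02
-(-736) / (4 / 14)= 2576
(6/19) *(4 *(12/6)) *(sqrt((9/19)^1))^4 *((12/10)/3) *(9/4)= 17496/34295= 0.51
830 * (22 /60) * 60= 18260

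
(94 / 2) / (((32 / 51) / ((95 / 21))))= 75905 / 224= 338.86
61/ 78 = 0.78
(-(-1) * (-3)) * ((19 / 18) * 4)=-38 / 3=-12.67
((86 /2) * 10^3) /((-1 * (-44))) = 10750 /11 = 977.27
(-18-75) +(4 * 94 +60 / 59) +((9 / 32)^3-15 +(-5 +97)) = 698001411 / 1933312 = 361.04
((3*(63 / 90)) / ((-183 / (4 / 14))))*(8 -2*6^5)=15544 / 305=50.96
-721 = -721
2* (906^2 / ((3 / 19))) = 10397256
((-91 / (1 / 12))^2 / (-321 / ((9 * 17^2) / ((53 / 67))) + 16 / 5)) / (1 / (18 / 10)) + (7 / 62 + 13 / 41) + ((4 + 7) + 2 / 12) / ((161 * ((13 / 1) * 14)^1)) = 10715999116800705551 / 15488478645276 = 691869.06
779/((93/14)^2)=152684/8649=17.65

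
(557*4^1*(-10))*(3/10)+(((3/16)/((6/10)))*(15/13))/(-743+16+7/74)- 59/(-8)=-18675402827/2797132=-6676.63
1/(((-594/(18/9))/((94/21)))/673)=-63262/6237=-10.14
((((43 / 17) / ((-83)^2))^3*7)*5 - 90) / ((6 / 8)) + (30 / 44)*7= -12215592503177345125 / 106013031587885202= -115.23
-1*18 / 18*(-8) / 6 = 4 / 3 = 1.33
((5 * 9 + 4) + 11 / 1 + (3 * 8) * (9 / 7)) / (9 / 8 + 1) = 5088 / 119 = 42.76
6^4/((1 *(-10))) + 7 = -613/5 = -122.60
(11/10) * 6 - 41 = -172/5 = -34.40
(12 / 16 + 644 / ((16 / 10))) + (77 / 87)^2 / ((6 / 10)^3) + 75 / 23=7711155337 / 18801396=410.14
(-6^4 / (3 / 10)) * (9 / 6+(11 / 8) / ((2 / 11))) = -39150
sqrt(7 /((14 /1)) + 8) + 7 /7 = 3.92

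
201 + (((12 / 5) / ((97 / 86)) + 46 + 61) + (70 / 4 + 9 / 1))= 326529 / 970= 336.63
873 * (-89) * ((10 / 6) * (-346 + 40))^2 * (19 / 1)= -383970804300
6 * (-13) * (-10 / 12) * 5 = 325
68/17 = 4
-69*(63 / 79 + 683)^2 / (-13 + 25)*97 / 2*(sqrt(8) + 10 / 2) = -4069009907750 / 6241 -1627603963100*sqrt(2) / 6241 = -1020796267.67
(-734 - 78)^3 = -535387328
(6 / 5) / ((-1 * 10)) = -3 / 25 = -0.12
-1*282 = -282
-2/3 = -0.67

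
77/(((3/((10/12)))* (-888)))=-385/15984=-0.02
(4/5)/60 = 0.01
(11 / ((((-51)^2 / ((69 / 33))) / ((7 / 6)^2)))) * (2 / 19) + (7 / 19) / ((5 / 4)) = 1316539 / 4447710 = 0.30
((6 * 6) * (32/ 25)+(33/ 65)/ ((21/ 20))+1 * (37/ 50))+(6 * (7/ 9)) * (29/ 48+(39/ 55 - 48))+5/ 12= -306578579/ 1801800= -170.15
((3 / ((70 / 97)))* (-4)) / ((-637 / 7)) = 582 / 3185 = 0.18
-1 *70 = -70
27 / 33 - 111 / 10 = -1131 / 110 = -10.28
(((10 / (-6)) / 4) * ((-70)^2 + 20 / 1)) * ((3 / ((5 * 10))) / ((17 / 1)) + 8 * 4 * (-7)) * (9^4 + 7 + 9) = 51341883829 / 17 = 3020110813.47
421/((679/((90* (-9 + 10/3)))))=-214710/679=-316.22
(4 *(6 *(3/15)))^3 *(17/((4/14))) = 822528/125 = 6580.22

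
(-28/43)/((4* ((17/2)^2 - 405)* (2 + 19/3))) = 84/1430825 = 0.00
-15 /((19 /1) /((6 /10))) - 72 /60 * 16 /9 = -2.61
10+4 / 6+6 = 50 / 3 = 16.67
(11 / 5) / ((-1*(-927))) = 11 / 4635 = 0.00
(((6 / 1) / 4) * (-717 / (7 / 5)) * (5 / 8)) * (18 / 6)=-161325 / 112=-1440.40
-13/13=-1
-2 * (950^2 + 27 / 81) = -5415002 / 3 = -1805000.67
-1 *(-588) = 588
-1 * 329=-329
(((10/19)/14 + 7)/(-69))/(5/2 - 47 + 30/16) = 2496/1043119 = 0.00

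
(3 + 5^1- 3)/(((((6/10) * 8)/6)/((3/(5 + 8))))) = 75/52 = 1.44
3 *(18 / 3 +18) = 72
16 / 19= 0.84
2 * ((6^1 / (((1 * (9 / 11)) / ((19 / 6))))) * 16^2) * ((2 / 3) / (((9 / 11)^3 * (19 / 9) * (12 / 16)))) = 9140.30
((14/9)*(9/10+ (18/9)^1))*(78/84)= 377/90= 4.19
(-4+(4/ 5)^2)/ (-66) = 14/ 275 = 0.05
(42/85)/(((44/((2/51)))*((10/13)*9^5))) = 0.00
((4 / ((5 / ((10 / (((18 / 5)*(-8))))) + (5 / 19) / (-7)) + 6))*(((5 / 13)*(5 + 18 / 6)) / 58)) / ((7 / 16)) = -121600 / 2115347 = -0.06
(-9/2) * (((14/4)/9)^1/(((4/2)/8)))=-7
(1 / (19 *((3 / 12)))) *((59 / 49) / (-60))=-59 / 13965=-0.00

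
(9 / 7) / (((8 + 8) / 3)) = 27 / 112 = 0.24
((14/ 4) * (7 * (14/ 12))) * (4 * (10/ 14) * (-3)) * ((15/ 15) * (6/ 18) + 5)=-1306.67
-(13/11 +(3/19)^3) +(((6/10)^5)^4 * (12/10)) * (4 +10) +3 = 65292998975605127491/35976886749267578125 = 1.81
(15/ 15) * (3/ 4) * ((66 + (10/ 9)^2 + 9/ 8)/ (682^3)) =4027/ 24915762432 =0.00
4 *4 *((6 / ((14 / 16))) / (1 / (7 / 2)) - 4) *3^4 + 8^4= 30016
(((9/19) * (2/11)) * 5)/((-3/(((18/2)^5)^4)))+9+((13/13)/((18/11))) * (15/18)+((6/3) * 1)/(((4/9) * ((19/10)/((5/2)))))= -39390836087344448966947/22572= -1745119443883769668.92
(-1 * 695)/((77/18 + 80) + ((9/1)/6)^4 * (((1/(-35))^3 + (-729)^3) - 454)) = 2145465000/6054590023229927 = 0.00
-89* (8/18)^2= -1424/81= -17.58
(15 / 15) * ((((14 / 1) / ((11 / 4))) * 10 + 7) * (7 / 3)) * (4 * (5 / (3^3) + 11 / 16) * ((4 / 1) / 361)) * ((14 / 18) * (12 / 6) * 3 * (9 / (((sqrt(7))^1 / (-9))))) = -746.68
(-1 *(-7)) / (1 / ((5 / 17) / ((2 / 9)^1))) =315 / 34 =9.26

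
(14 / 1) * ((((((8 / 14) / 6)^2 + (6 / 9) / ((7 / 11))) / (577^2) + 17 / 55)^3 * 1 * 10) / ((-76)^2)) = 15550014206638092166678671607 / 21724903933936955155767612179700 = 0.00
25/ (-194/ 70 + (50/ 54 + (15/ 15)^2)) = -23625/ 799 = -29.57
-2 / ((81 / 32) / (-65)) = 4160 / 81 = 51.36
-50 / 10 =-5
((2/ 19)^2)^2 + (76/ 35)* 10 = 19808904/ 912247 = 21.71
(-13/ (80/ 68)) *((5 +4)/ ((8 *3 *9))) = -221/ 480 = -0.46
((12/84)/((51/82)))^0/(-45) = -1/45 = -0.02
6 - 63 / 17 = 39 / 17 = 2.29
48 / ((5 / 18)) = 864 / 5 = 172.80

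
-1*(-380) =380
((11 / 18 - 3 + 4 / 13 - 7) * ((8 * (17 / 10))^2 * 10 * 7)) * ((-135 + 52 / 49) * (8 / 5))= 20636172160 / 819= 25196791.40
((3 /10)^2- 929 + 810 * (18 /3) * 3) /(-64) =-1365109 /6400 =-213.30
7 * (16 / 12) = 28 / 3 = 9.33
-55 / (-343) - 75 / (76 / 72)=-462005 / 6517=-70.89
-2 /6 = -1 /3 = -0.33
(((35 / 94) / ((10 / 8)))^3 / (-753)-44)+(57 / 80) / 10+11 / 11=-42.93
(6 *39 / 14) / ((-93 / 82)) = -3198 / 217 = -14.74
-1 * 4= -4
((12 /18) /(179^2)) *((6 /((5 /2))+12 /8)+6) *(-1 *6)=-198 /160205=-0.00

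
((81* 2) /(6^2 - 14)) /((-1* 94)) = -81 /1034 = -0.08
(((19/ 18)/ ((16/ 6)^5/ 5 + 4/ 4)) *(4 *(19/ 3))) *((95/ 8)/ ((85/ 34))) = 308655/ 67966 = 4.54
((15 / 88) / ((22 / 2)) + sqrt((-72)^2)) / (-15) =-4.80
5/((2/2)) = 5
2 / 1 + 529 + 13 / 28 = 14881 / 28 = 531.46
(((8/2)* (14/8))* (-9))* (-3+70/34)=1008/17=59.29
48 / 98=24 / 49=0.49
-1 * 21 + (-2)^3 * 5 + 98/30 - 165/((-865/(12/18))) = -149488/2595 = -57.61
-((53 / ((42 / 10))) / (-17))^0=-1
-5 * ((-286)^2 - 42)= -408770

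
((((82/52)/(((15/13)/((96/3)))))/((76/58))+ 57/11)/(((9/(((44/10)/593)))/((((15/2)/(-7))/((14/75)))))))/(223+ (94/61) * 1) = -36867485/45371285106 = -0.00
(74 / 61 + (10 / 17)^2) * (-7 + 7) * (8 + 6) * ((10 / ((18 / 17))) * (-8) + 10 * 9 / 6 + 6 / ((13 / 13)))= 0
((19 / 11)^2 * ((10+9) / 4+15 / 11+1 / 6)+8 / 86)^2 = 167248392327025 / 471688745616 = 354.57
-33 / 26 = -1.27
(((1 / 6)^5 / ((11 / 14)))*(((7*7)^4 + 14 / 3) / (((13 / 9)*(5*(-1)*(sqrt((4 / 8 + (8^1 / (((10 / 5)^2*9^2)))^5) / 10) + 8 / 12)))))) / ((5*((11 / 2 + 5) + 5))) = -248155981152219 / 87098490489725 + 12607629993*sqrt(697356893) / 348393961958900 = -1.89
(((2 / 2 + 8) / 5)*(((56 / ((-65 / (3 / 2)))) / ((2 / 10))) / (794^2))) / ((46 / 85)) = -3213 / 94250182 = -0.00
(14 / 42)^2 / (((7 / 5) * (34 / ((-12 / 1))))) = -10 / 357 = -0.03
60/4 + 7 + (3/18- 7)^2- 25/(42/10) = 15811/252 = 62.74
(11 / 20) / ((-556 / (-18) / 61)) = 6039 / 5560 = 1.09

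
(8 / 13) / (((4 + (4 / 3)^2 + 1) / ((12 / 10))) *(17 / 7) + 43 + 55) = 3024 / 548977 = 0.01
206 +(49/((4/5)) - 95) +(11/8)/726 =90949/528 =172.25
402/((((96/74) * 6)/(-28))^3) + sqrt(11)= -1164056593/62208 + sqrt(11)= -18709.01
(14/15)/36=7/270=0.03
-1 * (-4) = 4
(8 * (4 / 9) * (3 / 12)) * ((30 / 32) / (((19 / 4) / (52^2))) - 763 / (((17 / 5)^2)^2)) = 6702738520 / 14282091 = 469.31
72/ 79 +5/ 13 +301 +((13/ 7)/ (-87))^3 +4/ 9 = 70225164126311/ 231964925283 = 302.74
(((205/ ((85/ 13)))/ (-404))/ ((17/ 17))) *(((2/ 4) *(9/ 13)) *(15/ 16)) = -5535/ 219776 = -0.03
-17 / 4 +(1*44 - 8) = 127 / 4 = 31.75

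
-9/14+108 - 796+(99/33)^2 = -9515/14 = -679.64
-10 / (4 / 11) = -27.50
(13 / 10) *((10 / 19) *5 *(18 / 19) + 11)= 63323 / 3610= 17.54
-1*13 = -13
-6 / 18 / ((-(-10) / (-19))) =19 / 30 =0.63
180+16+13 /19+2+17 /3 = 11648 /57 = 204.35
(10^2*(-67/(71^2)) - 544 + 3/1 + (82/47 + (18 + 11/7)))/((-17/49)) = 6048660212/4027759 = 1501.74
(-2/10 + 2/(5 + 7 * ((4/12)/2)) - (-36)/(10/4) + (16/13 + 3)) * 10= 90212/481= 187.55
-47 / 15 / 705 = -1 / 225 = -0.00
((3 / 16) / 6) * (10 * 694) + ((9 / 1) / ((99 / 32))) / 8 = 19117 / 88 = 217.24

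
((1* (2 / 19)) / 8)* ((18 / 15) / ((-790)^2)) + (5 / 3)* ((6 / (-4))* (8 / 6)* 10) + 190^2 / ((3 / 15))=64198670600009 / 355737000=180466.67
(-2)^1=-2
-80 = -80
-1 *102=-102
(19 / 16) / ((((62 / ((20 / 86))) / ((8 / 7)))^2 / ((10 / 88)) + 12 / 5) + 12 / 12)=2375 / 957749971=0.00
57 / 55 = 1.04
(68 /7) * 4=272 /7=38.86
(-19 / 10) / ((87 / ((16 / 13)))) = -152 / 5655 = -0.03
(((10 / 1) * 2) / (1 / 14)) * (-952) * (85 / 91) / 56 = -57800 / 13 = -4446.15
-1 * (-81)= 81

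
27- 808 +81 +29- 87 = -758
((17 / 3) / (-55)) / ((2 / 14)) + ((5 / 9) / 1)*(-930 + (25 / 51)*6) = -4340069 / 8415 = -515.75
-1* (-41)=41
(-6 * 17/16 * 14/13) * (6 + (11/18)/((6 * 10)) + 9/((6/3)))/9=-1350769/168480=-8.02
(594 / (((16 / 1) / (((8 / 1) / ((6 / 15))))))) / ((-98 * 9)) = -165 / 196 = -0.84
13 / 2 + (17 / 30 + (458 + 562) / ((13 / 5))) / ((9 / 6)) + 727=1164637 / 1170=995.42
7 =7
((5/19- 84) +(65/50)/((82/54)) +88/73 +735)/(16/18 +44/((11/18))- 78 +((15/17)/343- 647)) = -19497322242783/19461027014680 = -1.00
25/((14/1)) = 25/14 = 1.79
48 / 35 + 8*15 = 4248 / 35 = 121.37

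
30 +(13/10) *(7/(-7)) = 287/10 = 28.70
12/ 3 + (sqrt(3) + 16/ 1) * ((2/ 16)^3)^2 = sqrt(3)/ 262144 + 65537/ 16384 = 4.00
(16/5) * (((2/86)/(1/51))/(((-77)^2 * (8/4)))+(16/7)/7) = 1332376/1274735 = 1.05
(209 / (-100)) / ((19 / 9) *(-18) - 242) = 209 / 28000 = 0.01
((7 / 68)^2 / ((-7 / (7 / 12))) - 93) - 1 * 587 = -680.00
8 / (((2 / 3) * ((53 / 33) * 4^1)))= 99 / 53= 1.87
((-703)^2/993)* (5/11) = 2471045/10923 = 226.22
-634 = -634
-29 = -29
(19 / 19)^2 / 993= 1 / 993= 0.00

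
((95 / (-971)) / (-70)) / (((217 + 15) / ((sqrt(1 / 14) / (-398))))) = -19 * sqrt(14) / 17573018176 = -0.00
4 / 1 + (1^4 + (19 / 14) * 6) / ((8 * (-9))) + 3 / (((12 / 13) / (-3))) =-1481 / 252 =-5.88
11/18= 0.61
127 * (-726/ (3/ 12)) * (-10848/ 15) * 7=1867053619.20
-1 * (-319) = 319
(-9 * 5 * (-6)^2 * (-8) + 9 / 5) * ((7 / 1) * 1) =453663 / 5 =90732.60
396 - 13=383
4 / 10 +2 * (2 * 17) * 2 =682 / 5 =136.40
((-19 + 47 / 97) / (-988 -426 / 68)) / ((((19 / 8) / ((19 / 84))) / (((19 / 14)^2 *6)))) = 0.02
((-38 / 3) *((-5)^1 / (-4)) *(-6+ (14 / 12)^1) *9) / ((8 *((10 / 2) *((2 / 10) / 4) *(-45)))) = -551 / 72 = -7.65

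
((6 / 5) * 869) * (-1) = -5214 / 5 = -1042.80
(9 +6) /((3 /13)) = 65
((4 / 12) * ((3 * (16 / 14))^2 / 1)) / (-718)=-0.01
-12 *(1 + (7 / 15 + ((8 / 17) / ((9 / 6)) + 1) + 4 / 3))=-4196 / 85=-49.36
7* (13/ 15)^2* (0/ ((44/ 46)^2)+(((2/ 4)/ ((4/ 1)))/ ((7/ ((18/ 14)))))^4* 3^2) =1108809/ 84330803200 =0.00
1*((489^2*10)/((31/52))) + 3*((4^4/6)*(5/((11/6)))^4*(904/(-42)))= 3858641.43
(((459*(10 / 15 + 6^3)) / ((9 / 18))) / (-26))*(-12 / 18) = 5100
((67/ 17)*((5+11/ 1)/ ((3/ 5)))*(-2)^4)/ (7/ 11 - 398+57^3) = 58960/ 6479397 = 0.01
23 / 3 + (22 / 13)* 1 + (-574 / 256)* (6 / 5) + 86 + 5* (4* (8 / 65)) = 1187221 / 12480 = 95.13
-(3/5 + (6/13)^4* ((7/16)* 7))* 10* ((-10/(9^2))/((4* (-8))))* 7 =-153895/771147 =-0.20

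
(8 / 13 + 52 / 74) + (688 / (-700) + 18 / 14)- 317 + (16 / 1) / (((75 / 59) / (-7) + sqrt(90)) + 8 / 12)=-3659175633278248 / 11599288821575 + 73685808 * sqrt(10) / 137799689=-313.77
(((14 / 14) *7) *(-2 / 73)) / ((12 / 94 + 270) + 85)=-658 / 1218443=-0.00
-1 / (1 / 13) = -13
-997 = -997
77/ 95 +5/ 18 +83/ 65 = 52579/ 22230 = 2.37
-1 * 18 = -18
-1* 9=-9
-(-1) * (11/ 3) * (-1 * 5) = -55/ 3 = -18.33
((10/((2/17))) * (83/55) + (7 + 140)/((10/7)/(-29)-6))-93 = 148213/13508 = 10.97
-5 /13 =-0.38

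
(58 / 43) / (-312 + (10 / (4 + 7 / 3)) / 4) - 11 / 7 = -5616221 / 3564141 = -1.58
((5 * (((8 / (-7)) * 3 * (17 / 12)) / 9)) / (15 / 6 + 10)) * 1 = -68 / 315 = -0.22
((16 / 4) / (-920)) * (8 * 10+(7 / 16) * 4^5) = -264 / 115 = -2.30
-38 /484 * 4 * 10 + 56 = 6396 /121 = 52.86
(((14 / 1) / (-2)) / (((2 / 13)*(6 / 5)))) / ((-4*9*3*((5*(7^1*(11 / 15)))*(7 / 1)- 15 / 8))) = 0.00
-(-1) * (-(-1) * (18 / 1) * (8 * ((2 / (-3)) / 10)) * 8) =-384 / 5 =-76.80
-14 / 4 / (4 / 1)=-7 / 8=-0.88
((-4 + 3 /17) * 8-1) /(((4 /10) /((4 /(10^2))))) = -537 /170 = -3.16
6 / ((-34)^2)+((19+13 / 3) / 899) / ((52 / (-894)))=-2979209 / 6755086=-0.44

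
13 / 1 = 13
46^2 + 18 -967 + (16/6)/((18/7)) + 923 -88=54082/27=2003.04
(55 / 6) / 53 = 55 / 318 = 0.17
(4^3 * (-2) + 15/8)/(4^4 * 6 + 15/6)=-1009/12308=-0.08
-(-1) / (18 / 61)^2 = 3721 / 324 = 11.48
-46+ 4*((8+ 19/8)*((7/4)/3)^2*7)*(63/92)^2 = 95821/270848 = 0.35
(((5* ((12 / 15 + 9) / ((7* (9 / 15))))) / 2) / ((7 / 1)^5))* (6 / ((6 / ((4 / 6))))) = 5 / 21609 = 0.00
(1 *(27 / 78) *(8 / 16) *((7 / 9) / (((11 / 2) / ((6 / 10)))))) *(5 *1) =21 / 286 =0.07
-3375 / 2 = -1687.50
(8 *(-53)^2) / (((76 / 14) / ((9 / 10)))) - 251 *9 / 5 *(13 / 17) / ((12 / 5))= 23137557 / 6460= 3581.67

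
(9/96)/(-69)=-1/736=-0.00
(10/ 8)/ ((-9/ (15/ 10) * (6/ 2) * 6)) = -5/ 432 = -0.01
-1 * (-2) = 2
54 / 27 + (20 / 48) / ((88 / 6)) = 357 / 176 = 2.03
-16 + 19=3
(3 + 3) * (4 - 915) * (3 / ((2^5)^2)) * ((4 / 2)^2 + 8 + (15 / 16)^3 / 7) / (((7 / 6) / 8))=-1330.62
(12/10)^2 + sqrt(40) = 36/25 + 2 * sqrt(10) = 7.76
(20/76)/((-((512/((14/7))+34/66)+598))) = -165/535781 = -0.00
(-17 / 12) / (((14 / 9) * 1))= -51 / 56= -0.91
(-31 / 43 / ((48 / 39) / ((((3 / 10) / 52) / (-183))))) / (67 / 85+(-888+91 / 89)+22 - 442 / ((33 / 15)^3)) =-62427893 / 3061817811564288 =-0.00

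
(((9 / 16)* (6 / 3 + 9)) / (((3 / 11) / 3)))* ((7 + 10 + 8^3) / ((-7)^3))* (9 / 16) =-5184729 / 87808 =-59.05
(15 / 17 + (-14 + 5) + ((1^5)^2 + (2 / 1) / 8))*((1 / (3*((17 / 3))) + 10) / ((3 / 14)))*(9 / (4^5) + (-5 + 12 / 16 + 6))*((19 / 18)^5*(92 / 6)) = -6370566817199347 / 559191195648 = -11392.47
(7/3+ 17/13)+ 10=13.64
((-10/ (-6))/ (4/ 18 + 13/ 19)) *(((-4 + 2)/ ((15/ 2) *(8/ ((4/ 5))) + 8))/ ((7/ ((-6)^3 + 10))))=1.30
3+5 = 8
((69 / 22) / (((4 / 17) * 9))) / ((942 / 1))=391 / 248688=0.00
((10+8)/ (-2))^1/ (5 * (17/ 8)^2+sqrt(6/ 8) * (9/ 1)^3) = 832320/ 1630498727 -13436928 * sqrt(3)/ 1630498727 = -0.01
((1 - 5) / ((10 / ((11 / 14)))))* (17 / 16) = -187 / 560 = -0.33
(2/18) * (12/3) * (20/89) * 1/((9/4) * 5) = 64/7209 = 0.01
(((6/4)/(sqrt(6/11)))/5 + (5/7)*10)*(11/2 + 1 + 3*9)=67*sqrt(66)/40 + 1675/7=252.89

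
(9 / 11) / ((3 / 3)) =9 / 11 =0.82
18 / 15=6 / 5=1.20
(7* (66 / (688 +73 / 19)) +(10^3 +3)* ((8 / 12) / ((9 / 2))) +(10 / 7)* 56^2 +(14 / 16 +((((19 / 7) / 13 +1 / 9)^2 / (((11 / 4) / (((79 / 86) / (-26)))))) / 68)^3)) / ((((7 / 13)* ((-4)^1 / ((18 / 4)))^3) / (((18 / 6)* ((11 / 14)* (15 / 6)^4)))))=-1907327401733153374042018443379038768729125 / 1691931361693783897583805558670884864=-1127307.79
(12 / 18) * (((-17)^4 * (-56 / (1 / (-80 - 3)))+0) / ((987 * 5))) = 110915888 / 2115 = 52442.50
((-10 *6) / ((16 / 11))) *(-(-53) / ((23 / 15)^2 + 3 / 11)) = -21643875 / 25976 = -833.23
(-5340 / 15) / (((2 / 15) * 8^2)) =-1335 / 32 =-41.72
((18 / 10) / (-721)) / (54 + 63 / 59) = -0.00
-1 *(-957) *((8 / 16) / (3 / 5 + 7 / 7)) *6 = 14355 / 8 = 1794.38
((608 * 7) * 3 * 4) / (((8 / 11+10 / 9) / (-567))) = -15751783.38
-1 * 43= -43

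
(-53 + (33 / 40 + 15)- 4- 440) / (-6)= 19247 / 240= 80.20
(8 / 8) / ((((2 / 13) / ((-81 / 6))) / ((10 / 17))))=-1755 / 34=-51.62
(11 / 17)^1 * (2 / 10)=11 / 85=0.13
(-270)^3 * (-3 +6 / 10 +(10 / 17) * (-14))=3558686400 / 17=209334494.12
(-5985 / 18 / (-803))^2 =442225 / 2579236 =0.17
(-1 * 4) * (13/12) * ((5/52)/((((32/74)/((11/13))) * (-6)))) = 2035/14976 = 0.14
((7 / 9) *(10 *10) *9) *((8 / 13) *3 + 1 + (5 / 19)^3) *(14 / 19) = 2502998400 / 1694173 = 1477.42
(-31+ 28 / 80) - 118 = -2973 / 20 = -148.65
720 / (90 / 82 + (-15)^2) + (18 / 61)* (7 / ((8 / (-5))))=47587 / 25132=1.89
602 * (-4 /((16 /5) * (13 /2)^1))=-1505 /13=-115.77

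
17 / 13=1.31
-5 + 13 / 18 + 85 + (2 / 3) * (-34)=1045 / 18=58.06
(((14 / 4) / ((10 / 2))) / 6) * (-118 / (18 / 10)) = -413 / 54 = -7.65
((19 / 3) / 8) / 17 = 19 / 408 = 0.05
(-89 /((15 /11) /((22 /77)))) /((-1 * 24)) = 0.78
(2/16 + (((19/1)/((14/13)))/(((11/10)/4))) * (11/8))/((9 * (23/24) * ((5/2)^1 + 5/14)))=1649/460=3.58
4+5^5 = 3129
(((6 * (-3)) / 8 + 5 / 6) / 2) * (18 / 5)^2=-459 / 50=-9.18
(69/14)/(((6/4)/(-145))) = -3335/7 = -476.43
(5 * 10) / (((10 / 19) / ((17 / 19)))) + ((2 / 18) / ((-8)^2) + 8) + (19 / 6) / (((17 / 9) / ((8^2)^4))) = 275415688529 / 9792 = 28126602.18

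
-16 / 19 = -0.84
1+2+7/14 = 7/2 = 3.50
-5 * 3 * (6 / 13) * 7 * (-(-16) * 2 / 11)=-140.98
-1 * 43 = -43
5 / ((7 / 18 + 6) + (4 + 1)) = 0.44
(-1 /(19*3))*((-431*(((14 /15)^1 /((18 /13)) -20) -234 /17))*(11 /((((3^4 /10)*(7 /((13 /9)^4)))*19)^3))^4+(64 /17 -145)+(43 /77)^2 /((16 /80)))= 906877452406751736626215670723236312759392752757000861645516591689693264395837226140554916974924644 /370085135349868953808611462056616320402665036681494610315770783198044908941845319525699644563491471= 2.45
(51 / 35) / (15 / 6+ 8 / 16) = 17 / 35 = 0.49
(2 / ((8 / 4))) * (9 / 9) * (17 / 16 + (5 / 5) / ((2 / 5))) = 57 / 16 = 3.56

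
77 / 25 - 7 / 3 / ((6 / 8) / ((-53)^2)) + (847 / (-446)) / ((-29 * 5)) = -25423122823 / 2910150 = -8736.02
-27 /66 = -9 /22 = -0.41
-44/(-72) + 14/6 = 53/18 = 2.94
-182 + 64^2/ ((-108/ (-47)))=43214/ 27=1600.52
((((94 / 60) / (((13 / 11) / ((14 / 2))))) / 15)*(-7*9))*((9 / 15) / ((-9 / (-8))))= -101332 / 4875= -20.79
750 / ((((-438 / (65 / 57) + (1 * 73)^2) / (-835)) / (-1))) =40706250 / 321419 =126.65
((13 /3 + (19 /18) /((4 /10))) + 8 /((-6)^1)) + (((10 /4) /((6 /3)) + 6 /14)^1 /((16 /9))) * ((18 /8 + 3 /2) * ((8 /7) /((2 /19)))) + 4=1357043 /28224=48.08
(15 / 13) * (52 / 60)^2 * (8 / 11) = 104 / 165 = 0.63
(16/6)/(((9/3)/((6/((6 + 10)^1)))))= 1/3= 0.33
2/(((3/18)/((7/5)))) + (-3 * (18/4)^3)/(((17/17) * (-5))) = 2859/40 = 71.48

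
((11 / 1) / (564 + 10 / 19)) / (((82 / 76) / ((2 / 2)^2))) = 3971 / 219883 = 0.02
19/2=9.50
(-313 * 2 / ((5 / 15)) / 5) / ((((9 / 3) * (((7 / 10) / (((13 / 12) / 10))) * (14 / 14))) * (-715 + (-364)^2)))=-313 / 2128770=-0.00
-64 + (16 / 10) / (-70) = -64.02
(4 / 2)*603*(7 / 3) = 2814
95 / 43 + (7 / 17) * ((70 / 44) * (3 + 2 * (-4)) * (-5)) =298905 / 16082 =18.59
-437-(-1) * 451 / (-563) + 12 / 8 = -491275 / 1126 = -436.30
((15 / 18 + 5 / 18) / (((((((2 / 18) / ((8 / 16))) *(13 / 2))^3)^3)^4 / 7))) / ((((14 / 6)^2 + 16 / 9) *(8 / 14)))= 1103891577702019546180167245863859409 / 328801682370989026791006716104997866676666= 0.00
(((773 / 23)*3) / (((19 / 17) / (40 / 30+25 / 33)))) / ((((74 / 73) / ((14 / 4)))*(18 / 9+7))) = 6715051 / 92796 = 72.36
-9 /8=-1.12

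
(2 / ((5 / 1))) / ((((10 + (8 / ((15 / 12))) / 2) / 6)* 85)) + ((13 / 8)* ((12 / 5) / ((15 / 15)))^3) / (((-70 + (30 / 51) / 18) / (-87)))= 6990088106 / 250229375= 27.93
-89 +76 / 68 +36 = -882 / 17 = -51.88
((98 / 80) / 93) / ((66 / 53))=2597 / 245520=0.01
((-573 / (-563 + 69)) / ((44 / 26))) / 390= 0.00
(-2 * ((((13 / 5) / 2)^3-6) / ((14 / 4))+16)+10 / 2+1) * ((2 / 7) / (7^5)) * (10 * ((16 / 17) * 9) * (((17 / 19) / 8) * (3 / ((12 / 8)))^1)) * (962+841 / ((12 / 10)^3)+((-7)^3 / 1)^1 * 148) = 148053635193 / 391182925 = 378.48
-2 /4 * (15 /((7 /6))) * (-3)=135 /7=19.29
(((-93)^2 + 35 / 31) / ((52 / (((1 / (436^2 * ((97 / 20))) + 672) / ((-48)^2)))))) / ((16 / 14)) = 2907410263480919 / 68484489854976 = 42.45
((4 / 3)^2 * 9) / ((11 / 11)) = 16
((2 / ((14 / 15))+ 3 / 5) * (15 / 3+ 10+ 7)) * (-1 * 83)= -175296 / 35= -5008.46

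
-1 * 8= -8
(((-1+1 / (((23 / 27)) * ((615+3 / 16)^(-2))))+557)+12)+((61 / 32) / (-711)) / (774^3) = 26984608739151659107 / 60661103414976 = 444842.04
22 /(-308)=-1 /14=-0.07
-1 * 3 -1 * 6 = -9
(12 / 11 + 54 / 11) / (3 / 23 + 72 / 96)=184 / 27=6.81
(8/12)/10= 1/15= 0.07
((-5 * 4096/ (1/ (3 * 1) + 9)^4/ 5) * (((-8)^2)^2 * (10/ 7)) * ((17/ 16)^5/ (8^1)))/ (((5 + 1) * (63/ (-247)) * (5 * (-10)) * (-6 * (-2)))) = -350704679/ 602362880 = -0.58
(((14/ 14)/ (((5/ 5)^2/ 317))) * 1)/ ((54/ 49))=15533/ 54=287.65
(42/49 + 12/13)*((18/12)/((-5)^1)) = -243/455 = -0.53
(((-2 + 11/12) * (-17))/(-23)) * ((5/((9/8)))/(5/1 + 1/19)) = -20995/29808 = -0.70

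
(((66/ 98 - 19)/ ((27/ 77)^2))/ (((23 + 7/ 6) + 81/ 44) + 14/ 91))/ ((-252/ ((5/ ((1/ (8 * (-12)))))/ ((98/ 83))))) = -103172944160/ 11225359971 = -9.19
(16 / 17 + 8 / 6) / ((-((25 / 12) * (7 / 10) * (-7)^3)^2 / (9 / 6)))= -33408 / 2450040425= -0.00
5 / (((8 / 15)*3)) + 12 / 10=173 / 40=4.32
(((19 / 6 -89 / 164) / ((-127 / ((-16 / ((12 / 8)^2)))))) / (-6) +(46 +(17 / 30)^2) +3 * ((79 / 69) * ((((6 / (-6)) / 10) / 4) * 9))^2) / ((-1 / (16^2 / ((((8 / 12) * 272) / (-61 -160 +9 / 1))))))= 879704894378801 / 63215843850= 13915.89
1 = 1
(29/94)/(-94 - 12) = -29/9964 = -0.00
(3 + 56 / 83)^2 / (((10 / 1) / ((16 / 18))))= 1.20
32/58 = 16/29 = 0.55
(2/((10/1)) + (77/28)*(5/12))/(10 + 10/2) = 323/3600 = 0.09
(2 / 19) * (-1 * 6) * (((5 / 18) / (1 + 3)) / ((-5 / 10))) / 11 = 5 / 627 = 0.01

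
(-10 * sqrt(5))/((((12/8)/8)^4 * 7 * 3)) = -655360 * sqrt(5)/1701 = -861.51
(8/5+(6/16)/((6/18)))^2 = 11881/1600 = 7.43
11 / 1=11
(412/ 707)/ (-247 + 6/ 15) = -2060/ 871731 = -0.00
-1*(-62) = 62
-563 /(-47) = 563 /47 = 11.98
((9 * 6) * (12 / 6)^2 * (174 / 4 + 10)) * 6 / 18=3852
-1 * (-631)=631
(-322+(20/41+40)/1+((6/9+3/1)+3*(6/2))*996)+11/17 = 12335.13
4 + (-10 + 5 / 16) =-91 / 16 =-5.69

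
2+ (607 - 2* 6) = 597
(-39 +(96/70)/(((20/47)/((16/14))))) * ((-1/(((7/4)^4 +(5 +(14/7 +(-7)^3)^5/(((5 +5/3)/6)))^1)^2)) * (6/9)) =630063104/460811780769566818003811254018947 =0.00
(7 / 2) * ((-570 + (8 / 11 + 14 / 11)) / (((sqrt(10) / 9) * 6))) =-1491 * sqrt(10) / 5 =-942.99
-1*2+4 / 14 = -12 / 7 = -1.71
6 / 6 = 1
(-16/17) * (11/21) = -176/357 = -0.49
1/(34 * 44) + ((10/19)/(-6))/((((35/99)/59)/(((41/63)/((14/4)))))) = -2.72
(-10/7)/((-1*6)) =5/21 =0.24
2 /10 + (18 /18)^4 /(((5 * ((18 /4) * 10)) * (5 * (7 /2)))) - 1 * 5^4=-4920298 /7875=-624.80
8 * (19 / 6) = 76 / 3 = 25.33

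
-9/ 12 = -3/ 4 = -0.75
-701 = -701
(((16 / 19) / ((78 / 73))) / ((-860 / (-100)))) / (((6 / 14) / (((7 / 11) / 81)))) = 143080 / 85169799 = 0.00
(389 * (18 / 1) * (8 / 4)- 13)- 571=13420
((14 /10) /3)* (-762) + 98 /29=-51072 /145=-352.22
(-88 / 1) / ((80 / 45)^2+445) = -0.20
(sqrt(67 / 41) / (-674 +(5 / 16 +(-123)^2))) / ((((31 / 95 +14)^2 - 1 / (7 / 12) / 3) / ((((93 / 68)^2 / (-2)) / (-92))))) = 12142235 * sqrt(2747) / 144889841893014696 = 0.00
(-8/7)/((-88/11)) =1/7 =0.14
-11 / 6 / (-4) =11 / 24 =0.46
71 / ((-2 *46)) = -71 / 92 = -0.77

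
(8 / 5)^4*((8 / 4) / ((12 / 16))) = 32768 / 1875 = 17.48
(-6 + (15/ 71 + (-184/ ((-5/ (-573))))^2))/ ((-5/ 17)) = -13416899120493/ 8875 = -1511763281.18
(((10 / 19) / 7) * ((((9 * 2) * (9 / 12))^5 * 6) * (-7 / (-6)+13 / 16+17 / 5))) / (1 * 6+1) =18524438937 / 119168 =155448.10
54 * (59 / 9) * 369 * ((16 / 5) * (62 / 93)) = 1393344 / 5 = 278668.80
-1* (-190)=190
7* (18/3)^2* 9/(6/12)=4536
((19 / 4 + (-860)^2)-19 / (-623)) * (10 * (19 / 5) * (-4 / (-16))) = 35018807147 / 4984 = 7026245.41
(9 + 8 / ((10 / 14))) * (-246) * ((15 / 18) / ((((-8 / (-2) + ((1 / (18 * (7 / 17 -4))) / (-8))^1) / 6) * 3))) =-72749088 / 35153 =-2069.50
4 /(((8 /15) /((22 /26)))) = 165 /26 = 6.35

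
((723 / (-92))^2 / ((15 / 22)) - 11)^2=2835562991569 / 447745600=6332.98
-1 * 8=-8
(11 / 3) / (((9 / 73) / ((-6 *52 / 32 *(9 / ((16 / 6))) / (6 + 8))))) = -31317 / 448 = -69.90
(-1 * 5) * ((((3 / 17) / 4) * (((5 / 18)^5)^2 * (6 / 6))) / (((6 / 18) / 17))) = -48828125 / 1586874322944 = -0.00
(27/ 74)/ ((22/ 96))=648/ 407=1.59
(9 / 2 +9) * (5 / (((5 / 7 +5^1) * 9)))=1.31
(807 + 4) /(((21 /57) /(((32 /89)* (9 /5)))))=4437792 /3115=1424.65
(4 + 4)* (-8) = -64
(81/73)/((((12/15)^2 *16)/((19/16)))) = 38475/299008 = 0.13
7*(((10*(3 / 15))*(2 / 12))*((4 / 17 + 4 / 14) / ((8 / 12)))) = 31 / 17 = 1.82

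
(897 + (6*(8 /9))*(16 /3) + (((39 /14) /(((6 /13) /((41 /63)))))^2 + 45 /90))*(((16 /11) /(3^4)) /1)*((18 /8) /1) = 2929268665 /77014476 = 38.04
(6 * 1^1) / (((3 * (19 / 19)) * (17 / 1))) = 2 / 17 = 0.12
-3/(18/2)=-1/3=-0.33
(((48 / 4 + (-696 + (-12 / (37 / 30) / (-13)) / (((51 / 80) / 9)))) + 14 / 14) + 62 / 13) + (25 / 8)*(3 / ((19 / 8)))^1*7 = -7649034 / 11951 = -640.03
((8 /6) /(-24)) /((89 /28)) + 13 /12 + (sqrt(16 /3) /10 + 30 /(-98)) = 2 * sqrt(3) /15 + 119275 /156996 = 0.99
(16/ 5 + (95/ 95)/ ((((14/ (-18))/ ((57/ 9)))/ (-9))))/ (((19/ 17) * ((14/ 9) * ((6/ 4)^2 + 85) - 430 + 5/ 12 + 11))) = -96372/ 398335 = -0.24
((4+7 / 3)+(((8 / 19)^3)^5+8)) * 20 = 13055771356754651867060 / 45543381089624394897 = 286.67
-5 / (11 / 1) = -5 / 11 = -0.45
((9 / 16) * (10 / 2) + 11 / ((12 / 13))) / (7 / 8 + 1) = 707 / 90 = 7.86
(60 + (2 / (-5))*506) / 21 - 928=-98152 / 105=-934.78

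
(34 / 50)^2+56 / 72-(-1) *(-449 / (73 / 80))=-201540752 / 410625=-490.81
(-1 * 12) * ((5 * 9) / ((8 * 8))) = -8.44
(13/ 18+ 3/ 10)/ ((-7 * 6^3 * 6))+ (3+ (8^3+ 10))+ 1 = 107367097/ 204120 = 526.00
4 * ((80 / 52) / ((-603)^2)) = 80 / 4726917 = 0.00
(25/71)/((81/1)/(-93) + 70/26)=10075/52114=0.19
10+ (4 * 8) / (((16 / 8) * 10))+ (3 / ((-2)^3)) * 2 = 217 / 20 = 10.85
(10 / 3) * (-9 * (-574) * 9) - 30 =154950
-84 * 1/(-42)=2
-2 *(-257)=514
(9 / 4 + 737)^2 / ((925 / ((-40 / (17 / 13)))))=-113670037 / 6290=-18071.55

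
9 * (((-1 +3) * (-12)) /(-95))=2.27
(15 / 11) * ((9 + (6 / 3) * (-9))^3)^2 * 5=39858075 / 11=3623461.36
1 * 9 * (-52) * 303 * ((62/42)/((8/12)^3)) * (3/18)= -3296943/28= -117747.96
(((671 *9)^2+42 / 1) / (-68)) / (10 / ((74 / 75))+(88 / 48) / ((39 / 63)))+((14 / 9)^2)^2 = -115075686059227 / 2810509326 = -40944.78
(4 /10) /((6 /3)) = 1 /5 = 0.20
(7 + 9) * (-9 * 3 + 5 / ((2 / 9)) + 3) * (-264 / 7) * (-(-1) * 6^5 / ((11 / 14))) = 8957952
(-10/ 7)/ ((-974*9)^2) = -5/ 268949646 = -0.00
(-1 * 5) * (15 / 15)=-5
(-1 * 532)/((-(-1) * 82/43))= -278.98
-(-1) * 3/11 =3/11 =0.27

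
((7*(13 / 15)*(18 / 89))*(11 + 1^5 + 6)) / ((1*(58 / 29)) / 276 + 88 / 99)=581256 / 23585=24.65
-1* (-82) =82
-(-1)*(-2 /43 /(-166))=1 /3569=0.00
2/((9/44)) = 88/9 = 9.78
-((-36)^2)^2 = -1679616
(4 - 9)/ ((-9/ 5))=25/ 9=2.78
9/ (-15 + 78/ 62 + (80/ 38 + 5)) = -1.36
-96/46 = -48/23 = -2.09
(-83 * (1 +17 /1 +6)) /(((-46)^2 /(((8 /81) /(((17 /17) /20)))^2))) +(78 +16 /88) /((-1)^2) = 948208180 /12726153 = 74.51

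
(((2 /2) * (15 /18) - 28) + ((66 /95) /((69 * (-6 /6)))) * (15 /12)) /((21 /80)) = -2850560 /27531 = -103.54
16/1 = 16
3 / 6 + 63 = 127 / 2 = 63.50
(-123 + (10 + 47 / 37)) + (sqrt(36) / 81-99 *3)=-408247 / 999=-408.66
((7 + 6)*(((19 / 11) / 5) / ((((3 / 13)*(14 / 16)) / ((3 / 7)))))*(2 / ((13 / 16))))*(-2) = -126464 / 2695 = -46.93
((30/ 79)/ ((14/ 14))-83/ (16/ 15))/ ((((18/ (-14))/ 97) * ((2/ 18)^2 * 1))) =598114125/ 1264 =473191.55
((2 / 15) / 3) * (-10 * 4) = -16 / 9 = -1.78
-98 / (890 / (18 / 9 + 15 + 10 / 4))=-1911 / 890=-2.15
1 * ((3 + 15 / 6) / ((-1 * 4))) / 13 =-11 / 104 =-0.11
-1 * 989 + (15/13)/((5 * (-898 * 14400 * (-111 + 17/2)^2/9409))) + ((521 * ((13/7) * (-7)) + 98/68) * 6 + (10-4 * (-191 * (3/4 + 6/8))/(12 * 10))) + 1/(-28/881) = -2916519047976795671/70057658580000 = -41630.27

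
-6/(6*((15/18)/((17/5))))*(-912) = 93024/25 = 3720.96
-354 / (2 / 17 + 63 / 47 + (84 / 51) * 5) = -282846 / 7745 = -36.52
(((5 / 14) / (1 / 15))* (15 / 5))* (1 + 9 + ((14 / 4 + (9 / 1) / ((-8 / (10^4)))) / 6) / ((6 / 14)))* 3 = -11781825 / 56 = -210389.73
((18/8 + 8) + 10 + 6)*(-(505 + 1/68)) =-3605805/272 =-13256.64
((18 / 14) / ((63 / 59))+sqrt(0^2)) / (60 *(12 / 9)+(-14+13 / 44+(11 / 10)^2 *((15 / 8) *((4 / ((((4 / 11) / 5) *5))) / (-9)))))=311520 / 16434551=0.02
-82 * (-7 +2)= 410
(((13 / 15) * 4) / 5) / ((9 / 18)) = 104 / 75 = 1.39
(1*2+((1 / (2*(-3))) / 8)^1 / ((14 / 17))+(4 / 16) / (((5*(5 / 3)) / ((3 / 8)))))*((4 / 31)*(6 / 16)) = 8341 / 86800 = 0.10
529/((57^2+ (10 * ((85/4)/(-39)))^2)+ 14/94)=151266492/937577015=0.16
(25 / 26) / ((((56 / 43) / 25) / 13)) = 26875 / 112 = 239.96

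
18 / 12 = 3 / 2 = 1.50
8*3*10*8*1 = 1920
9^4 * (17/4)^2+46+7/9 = 17071897/144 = 118554.84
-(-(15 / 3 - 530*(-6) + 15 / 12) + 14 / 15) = 191119 / 60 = 3185.32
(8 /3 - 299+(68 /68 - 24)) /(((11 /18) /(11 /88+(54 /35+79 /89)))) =-91512471 /68530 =-1335.36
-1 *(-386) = 386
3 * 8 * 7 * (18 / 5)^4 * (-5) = -17635968 / 125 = -141087.74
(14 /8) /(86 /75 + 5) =525 /1844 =0.28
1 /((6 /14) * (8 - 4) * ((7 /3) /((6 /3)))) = 1 /2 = 0.50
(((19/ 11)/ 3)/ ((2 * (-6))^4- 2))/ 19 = 1/ 684222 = 0.00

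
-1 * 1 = -1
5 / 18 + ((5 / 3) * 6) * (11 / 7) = 2015 / 126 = 15.99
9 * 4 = 36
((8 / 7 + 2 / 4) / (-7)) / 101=-23 / 9898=-0.00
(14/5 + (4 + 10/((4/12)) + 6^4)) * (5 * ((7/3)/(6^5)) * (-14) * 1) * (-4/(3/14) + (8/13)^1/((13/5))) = 190697024/369603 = 515.95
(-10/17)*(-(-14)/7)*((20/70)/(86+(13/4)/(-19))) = -3040/776237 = -0.00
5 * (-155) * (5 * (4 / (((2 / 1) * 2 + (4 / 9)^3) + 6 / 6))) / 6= -1883250 / 3709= -507.75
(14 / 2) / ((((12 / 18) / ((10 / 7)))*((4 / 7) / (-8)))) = -210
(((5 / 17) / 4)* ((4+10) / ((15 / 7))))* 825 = 396.32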